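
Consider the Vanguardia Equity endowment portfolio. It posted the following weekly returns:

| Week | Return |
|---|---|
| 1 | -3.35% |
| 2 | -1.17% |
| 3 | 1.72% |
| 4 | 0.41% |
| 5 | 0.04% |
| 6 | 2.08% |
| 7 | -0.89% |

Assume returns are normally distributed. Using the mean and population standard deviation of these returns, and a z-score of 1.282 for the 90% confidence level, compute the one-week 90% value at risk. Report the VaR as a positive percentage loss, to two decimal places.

r̄ = (-3.35 − 1.17 + 1.72 + 0.41 + 0.04 + 2.08 − 0.89) / 7 = -0.1657%
Σ(r − r̄)² = 20.6458; population σ = √(20.6458/7) = 1.7174%
VaR = −(r̄ − z·σ) = −(-0.1657 − 1.282 × 1.7174) = −(-2.3674) = 2.3674%

2.37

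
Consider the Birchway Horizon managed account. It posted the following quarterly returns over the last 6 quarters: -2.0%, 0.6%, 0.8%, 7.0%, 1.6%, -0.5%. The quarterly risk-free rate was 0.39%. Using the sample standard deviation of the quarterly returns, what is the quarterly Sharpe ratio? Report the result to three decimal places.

r̄ = (-2 + 0.6 + 0.8 + 7 + 1.6 − 0.5) / 6 = 7.50 / 6 = 1.2500%
Sample std dev = √[47.4350 / 5] = 3.0801%
Sharpe = (r̄ − rf) / σ = (1.2500 − 0.39) / 3.0801 = 0.8600 / 3.0801 = 0.2792

0.279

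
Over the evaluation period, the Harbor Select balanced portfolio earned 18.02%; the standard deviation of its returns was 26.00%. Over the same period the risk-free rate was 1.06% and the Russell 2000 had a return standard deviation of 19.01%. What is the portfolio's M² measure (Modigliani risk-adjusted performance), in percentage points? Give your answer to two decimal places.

13.46

Sharpe = (Rp − Rf) / σp = (18.02% − 1.06%) / 26.00% = 0.6523
M² = Rf + Sharpe × σm = 1.06% + 0.6523 × 19.01% = 13.4602%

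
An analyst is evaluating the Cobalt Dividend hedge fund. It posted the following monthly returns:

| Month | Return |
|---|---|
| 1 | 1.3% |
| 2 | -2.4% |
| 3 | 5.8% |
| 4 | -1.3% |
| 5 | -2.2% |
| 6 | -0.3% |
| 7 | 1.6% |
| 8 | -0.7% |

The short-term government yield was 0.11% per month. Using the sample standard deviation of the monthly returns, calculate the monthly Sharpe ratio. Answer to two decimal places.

μ = (1.3 − 2.4 + 5.8 − 1.3 − 2.2 − 0.3 + 1.6 − 0.7) / 8 = 0.2250%
Σ(r − μ)² = (1.3 − 0.2250)² + (-2.4 − 0.2250)² + (5.8 − 0.2250)² + … = 50.3550
sample σ = √(50.3550 / 7) = √7.1936 = 2.6821%
Sharpe = (μ − rf) / σ = (0.2250 − 0.11) / 2.6821 = 0.1150 / 2.6821 = 0.0429

0.04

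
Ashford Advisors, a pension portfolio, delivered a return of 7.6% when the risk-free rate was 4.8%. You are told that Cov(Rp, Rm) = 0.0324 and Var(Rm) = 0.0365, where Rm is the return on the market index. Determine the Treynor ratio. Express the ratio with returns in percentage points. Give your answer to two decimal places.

3.15

β = Cov / Var = 0.0324 / 0.0365 = 0.8877
Treynor = (Rp − Rf) / β = (7.6% − 4.8%) / 0.8877 = 2.80 / 0.8877 = 3.1542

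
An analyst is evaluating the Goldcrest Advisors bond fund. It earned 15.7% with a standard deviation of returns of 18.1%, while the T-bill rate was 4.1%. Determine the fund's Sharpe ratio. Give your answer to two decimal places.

Sharpe = (Rp − Rf) / σp = (15.7% − 4.1%) / 18.1% = 11.60% / 18.1% = 0.6409

0.64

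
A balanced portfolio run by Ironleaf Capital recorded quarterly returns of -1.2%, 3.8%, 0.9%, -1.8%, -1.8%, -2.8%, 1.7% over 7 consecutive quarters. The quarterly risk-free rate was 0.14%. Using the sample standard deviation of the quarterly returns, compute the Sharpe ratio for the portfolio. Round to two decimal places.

Mean return μ = -1.20 / 7 = -0.1714%
Sample std dev = √[33.6943 / 6] = 2.3698%
Sharpe = (μ − rf) / σ = (-0.1714 − 0.14) / 2.3698 = -0.3114 / 2.3698 = -0.1314

-0.13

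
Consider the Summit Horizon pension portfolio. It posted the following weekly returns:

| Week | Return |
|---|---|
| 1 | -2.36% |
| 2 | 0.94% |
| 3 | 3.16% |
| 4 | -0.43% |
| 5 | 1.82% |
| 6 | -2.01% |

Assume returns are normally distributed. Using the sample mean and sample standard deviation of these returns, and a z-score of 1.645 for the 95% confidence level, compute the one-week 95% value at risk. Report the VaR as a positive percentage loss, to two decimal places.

r̄ = (-2.36 + 0.94 + 3.16 − 0.43 + 1.82 − 2.01) / 6 = 0.1867%
Sample σ = √[Σ(r − r̄)² / 5] = √[23.7671 / 5] = √4.7534 = 2.1802%
VaR = −(r̄ − z·σ) = −(0.1867 − 1.645 × 2.1802) = −(-3.3997) = 3.3997%

3.40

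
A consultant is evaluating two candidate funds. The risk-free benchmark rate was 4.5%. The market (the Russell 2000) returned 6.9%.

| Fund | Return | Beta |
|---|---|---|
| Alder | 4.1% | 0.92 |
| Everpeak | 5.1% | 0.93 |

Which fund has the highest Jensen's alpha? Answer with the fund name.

Everpeak

Alder: α = 4.1% − [4.5% + 0.92 × (6.9% − 4.5%)] = -2.608
Everpeak: α = 5.1% − [4.5% + 0.93 × (6.9% − 4.5%)] = -1.632
Highest: Everpeak (-1.632).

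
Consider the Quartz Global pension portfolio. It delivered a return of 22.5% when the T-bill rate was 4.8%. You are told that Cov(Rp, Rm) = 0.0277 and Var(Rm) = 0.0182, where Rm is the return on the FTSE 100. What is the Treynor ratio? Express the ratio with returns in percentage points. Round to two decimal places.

11.63

β = Cov / Var = 0.0277 / 0.0182 = 1.5220
Treynor = (Rp − Rf) / β = (22.5% − 4.8%) / 1.5220 = 17.70 / 1.5220 = 11.6294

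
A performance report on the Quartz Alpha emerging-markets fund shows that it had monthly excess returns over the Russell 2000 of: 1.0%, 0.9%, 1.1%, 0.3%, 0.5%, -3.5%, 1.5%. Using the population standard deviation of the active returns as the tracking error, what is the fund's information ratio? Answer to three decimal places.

r̄ = (1 + 0.9 + 1.1 + 0.3 + 0.5 − 3.5 + 1.5) / 7 = 0.2571%
Σ(r − r̄)² = (1 − 0.2571)² + (0.9 − 0.2571)² + (1.1 − 0.2571)² + … = 17.3971
σ = √[17.3971 / 7] = 1.5765%
IR = r̄ / tracking error = 0.2571 / 1.5765 = 0.1631

0.163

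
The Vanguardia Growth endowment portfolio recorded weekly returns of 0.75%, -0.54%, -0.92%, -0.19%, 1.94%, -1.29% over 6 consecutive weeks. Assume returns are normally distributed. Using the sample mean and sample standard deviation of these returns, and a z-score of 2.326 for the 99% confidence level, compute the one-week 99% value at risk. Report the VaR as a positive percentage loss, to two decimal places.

2.82

Mean return μ = -0.250 / 6 = -0.0417%
Σ(r − μ)² = (0.75 − (-0.0417))² + (-0.54 − (-0.0417))² + (-0.92 − (-0.0417))² + … = 7.1539
sample σ = √(7.1539 / 5) = √1.4308 = 1.1962%
VaR = −(μ − z·σ) = −(-0.0417 − 2.326 × 1.1962) = −(-2.8241) = 2.8241%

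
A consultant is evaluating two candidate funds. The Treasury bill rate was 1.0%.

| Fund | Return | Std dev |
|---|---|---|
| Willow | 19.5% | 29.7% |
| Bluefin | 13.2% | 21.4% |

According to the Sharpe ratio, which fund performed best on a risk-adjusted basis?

Willow: Sharpe ratio = (19.5% − 1.0%) / 29.7% = 0.623
Bluefin: Sharpe ratio = (13.2% − 1.0%) / 21.4% = 0.570
Highest: Willow (0.623).

Willow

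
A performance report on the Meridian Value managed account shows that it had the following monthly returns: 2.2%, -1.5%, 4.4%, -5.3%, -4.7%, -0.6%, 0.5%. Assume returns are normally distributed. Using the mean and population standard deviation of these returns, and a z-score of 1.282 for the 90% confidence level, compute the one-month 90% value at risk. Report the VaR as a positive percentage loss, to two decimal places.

Mean return r̄ = -5.00 / 7 = -0.7143%
Population std dev = √[73.6686 / 7] = 3.2441%
VaR = −(r̄ − z·σ) = −(-0.7143 − 1.282 × 3.2441) = −(-4.8732) = 4.8732%

4.87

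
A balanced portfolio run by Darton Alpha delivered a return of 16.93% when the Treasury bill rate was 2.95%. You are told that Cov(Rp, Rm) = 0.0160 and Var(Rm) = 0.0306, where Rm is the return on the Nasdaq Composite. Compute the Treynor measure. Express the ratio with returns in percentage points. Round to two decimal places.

26.74

β = Cov / Var = 0.0160 / 0.0306 = 0.5229
Treynor = (Rp − Rf) / β = (16.93% − 2.95%) / 0.5229 = 13.98 / 0.5229 = 26.7355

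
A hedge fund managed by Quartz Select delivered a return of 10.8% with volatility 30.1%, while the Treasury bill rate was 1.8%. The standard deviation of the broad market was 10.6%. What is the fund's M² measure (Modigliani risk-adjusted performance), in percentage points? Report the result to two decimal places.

Sharpe = (Rp − Rf) / σp = (10.8% − 1.8%) / 30.1% = 0.2990
M² = Rf + Sharpe × σm = 1.8% + 0.2990 × 10.6% = 4.9694%

4.97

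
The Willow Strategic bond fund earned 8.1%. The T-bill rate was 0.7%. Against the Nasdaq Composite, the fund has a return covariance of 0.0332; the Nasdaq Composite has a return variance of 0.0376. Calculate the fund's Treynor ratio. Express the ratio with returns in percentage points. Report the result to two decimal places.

8.38

β = Cov / Var = 0.0332 / 0.0376 = 0.8830
Treynor = (Rp − Rf) / β = (8.1% − 0.7%) / 0.8830 = 7.40 / 0.8830 = 8.3805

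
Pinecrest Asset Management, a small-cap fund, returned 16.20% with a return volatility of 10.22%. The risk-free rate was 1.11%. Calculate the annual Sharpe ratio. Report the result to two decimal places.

Sharpe = (Rp − Rf) / σp = (16.20% − 1.11%) / 10.22% = 15.09% / 10.22% = 1.4765

1.48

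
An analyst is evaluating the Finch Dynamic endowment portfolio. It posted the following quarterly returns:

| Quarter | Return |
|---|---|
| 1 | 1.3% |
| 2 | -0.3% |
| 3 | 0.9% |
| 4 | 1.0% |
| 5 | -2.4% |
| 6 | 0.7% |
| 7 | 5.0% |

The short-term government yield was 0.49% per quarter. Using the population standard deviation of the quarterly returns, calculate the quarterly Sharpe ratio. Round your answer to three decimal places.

0.193

Mean return μ = 6.20 / 7 = 0.8857%
Σ(r − μ)² = (1.3 − 0.8857)² + (-0.3 − 0.8857)² + … = 29.3486
population σ = √(29.3486 / 7) = √4.1927 = 2.0476%
Sharpe = (μ − rf) / σ = (0.8857 − 0.49) / 2.0476 = 0.3957 / 2.0476 = 0.1933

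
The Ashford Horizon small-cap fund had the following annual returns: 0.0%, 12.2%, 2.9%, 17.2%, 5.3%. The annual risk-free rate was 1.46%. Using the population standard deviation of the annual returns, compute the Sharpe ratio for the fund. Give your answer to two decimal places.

0.96

Mean return r̄ = 37.60 / 5 = 7.5200%
Σ(r − r̄)² = 198.4280; population σ = √(198.4280/5) = 6.2997%
Sharpe = (r̄ − rf) / σ = (7.5200 − 1.46) / 6.2997 = 6.0600 / 6.2997 = 0.9620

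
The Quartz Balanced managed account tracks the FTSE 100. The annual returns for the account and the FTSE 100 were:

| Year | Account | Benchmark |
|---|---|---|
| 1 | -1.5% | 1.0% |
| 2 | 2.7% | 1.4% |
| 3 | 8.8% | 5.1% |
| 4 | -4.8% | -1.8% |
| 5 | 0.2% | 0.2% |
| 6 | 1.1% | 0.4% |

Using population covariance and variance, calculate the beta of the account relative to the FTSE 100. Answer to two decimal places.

r̄p = 1.0833%,  r̄m = 1.0500%
Cov = Σ(rp − r̄p)(rm − r̄m) / 6 = 8.2425
Var(rm) = Σ(rm − r̄m)² / 6 = 4.2992
β = Cov / Var = 8.2425 / 4.2992 = 1.9172

1.92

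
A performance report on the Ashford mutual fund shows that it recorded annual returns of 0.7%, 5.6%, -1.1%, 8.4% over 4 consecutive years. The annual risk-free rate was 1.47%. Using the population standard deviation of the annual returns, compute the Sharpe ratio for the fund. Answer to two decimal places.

r̄ = (0.7 + 5.6 − 1.1 + 8.4) / 4 = 13.60 / 4 = 3.4000%
Σ(r − r̄)² = (0.7 − 3.4000)² + (5.6 − 3.4000)² + (-1.1 − 3.4000)² + … = 57.3800
σ = √[57.3800 / 4] = 3.7875%
Sharpe = (r̄ − rf) / σ = (3.4000 − 1.47) / 3.7875 = 1.9300 / 3.7875 = 0.5096

0.51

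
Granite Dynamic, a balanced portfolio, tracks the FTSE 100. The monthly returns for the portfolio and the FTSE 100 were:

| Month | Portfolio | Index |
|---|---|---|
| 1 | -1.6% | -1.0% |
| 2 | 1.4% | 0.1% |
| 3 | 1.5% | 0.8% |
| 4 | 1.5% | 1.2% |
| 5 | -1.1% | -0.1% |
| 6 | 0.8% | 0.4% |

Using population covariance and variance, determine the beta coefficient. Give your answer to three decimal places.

r̄p = 0.4167%,  r̄m = 0.2333%
Cov = Σ(rp − r̄p)(rm − r̄m) / 6 = 0.7644
Var(rm) = Σ(rm − r̄m)² / 6 = 0.4889
β = Cov / Var = 0.7644 / 0.4889 = 1.5635

1.564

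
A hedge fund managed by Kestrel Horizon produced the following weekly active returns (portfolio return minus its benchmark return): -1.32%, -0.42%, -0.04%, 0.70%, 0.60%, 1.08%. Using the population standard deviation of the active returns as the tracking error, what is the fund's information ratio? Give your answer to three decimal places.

r̄ = (-1.32 − 0.42 − 0.04 + 0.7 + 0.6 + 1.08) / 6 = 0.1000%
Σ(r − r̄)² = 3.8768; population σ = √(3.8768/6) = 0.8038%
IR = r̄ / tracking error = 0.1000 / 0.8038 = 0.1244

0.124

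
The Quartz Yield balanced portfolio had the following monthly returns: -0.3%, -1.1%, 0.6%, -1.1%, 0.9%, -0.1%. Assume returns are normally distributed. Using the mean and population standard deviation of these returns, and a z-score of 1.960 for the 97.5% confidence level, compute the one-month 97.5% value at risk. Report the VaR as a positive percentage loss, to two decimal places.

μ = (-0.3 − 1.1 + 0.6 − 1.1 + 0.9 − 0.1) / 6 = -0.1833%
Σ(r − μ)² = (-0.3 − (-0.1833))² + (-1.1 − (-0.1833))² + (0.6 − (-0.1833))² + … = 3.4883
population σ = √(3.4883 / 6) = √0.5814 = 0.7625%
VaR = −(μ − z·σ) = −(-0.1833 − 1.960 × 0.7625) = −(-1.6778) = 1.6778%

1.68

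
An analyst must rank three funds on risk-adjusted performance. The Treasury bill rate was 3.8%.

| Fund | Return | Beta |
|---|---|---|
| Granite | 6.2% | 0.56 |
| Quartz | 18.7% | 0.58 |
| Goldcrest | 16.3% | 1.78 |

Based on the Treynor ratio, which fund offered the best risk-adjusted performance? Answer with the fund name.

Granite: Treynor = (6.2% − 3.8%) / 0.56 = 4.286
Quartz: Treynor = (18.7% − 3.8%) / 0.58 = 25.690
Goldcrest: Treynor = (16.3% − 3.8%) / 1.78 = 7.022
Highest: Quartz (25.690).

Quartz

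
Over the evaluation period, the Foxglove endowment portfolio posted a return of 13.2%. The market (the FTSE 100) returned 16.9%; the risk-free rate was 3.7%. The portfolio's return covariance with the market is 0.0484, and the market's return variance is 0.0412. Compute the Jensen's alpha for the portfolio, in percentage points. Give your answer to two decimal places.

β = Cov / Var = 0.0484 / 0.0412 = 1.1748
E[R] = Rf + β(Rm − Rf) = 3.7% + 1.1748 × (16.9% − 3.7%) = 19.2074%
α = Rp − E[R] = 13.2% − 19.2074% = -6.0074

-6.01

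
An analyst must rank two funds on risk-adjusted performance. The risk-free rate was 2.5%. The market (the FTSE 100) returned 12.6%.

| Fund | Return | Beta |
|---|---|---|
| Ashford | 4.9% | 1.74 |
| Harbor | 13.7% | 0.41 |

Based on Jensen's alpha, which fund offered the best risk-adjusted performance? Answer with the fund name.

Harbor

Ashford: α = 4.9% − [2.5% + 1.74 × (12.6% − 2.5%)] = -15.174
Harbor: α = 13.7% − [2.5% + 0.41 × (12.6% − 2.5%)] = 7.059
Highest: Harbor (7.059).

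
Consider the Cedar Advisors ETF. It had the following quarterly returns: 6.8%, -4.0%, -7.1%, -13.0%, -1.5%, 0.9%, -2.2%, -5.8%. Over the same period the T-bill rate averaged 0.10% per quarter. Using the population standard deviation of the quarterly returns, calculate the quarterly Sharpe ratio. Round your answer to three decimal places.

r̄ = (6.8 − 4 − 7.1 − 13 − 1.5 + 0.9 − 2.2 − 5.8) / 8 = -3.2375%
Population σ = √[Σ(r − r̄)² / 8] = √[239.3388 / 8] = √29.9174 = 5.4697%
Sharpe = (r̄ − rf) / σ = (-3.2375 − 0.1) / 5.4697 = -3.3375 / 5.4697 = -0.6102

-0.610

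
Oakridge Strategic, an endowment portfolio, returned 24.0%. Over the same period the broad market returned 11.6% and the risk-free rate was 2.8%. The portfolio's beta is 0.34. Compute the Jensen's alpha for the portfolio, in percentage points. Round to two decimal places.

18.21

CAPM expected return = Rf + β(Rm − Rf) = 2.8% + 0.34 × (11.6% − 2.8%) = 2.8 + 0.34 × 8.80 = 5.7920%
Jensen's α = Rp − E[R] = 24.0% − 5.7920% = 18.2080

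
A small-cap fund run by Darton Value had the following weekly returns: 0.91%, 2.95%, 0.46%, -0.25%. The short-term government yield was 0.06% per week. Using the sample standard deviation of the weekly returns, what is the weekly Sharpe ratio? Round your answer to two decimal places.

r̄ = (0.91 + 2.95 + 0.46 − 0.25) / 4 = 4.070 / 4 = 1.0175%
Σ(r − r̄)² = 5.6635; sample σ = √(5.6635/3) = 1.3740%
Sharpe = (r̄ − rf) / σ = (1.0175 − 0.06) / 1.3740 = 0.9575 / 1.3740 = 0.6969

0.70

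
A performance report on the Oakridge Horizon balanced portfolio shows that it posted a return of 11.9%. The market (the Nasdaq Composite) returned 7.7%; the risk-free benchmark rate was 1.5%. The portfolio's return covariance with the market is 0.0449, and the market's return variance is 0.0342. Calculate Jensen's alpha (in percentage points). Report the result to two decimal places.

β = Cov / Var = 0.0449 / 0.0342 = 1.3129
E[R] = Rf + β(Rm − Rf) = 1.5% + 1.3129 × (7.7% − 1.5%) = 9.6400%
α = Rp − E[R] = 11.9% − 9.6400% = 2.2600

2.26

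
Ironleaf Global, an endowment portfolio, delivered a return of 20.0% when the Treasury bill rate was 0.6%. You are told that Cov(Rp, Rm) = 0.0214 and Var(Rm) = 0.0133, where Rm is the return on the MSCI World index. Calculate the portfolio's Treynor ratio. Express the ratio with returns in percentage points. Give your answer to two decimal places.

β = Cov / Var = 0.0214 / 0.0133 = 1.6090
Treynor = (Rp − Rf) / β = (20.0% − 0.6%) / 1.6090 = 19.40 / 1.6090 = 12.0572

12.06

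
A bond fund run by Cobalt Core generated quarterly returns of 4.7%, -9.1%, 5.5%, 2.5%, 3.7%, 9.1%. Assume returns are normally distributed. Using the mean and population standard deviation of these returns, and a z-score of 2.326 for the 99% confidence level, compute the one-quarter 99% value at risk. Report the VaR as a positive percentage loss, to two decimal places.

10.46

r̄ = (4.7 − 9.1 + 5.5 + 2.5 + 3.7 + 9.1) / 6 = 16.40 / 6 = 2.7333%
Population σ = √[Σ(r − r̄)² / 6] = √[193.0733 / 6] = √32.1789 = 5.6726%
VaR = −(r̄ − z·σ) = −(2.7333 − 2.326 × 5.6726) = −(-10.4612) = 10.4612%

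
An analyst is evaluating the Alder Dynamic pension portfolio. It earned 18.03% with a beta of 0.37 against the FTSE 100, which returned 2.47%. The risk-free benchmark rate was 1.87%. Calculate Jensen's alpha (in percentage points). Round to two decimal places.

CAPM expected return = Rf + β(Rm − Rf) = 1.87% + 0.37 × (2.47% − 1.87%) = 1.87 + 0.37 × 0.60 = 2.0920%
Jensen's α = Rp − E[R] = 18.03% − 2.0920% = 15.9380

15.94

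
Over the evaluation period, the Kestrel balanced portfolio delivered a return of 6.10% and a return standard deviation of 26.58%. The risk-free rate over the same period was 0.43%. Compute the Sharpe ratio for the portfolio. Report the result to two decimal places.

0.21

Sharpe = (Rp − Rf) / σp = (6.10% − 0.43%) / 26.58% = 5.67% / 26.58% = 0.2133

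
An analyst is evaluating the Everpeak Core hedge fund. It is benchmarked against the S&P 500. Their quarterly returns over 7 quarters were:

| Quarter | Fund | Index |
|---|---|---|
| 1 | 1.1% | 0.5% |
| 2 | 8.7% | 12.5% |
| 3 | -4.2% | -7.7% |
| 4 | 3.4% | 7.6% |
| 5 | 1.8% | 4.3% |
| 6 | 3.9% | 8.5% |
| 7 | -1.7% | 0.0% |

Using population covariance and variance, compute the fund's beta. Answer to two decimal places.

0.60

r̄p = 1.8571%,  r̄m = 3.6714%
Cov = Σ(rp − r̄p)(rm − r̄m) / 7 = 22.9488
Var(rm) = Σ(rm − r̄m)² / 7 = 38.5620
β = Cov / Var = 22.9488 / 38.5620 = 0.5951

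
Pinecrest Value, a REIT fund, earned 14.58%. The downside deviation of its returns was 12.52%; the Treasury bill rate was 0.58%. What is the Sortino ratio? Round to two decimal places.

1.12

Sortino = (Rp − Rf) / σd = (14.58% − 0.58%) / 12.52% = 14.00% / 12.52% = 1.1182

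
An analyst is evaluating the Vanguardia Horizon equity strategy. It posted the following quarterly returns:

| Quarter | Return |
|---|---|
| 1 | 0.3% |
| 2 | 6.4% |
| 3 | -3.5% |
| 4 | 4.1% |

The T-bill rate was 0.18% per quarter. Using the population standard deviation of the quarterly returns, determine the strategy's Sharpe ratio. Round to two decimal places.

Mean return r̄ = 7.30 / 4 = 1.8250%
Population σ = √[Σ(r − r̄)² / 4] = √[56.7875 / 4] = √14.1969 = 3.7679%
Sharpe = (r̄ − rf) / σ = (1.8250 − 0.18) / 3.7679 = 1.6450 / 3.7679 = 0.4366

0.44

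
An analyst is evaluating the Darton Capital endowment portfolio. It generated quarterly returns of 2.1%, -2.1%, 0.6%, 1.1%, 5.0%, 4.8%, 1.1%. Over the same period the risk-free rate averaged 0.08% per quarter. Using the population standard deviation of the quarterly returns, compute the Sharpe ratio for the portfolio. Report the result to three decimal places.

r̄ = (2.1 − 2.1 + 0.6 + 1.1 + 5 + 4.8 + 1.1) / 7 = 1.8000%
Σ(r − r̄)² = (2.1 − 1.8000)² + (-2.1 − 1.8000)² + … = 36.9600
σ = √[36.9600 / 7] = 2.2978%
Sharpe = (r̄ − rf) / σ = (1.8000 − 0.08) / 2.2978 = 1.7200 / 2.2978 = 0.7485

0.749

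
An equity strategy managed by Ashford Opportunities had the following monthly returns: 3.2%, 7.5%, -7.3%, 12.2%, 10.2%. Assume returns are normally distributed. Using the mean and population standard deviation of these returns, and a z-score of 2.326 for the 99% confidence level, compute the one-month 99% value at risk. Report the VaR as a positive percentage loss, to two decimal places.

r̄ = (3.2 + 7.5 − 7.3 + 12.2 + 10.2) / 5 = 5.1600%
Σ(r − r̄)² = 239.5320; population σ = √(239.5320/5) = 6.9214%
VaR = −(r̄ − z·σ) = −(5.1600 − 2.326 × 6.9214) = −(-10.9392) = 10.9392%

10.94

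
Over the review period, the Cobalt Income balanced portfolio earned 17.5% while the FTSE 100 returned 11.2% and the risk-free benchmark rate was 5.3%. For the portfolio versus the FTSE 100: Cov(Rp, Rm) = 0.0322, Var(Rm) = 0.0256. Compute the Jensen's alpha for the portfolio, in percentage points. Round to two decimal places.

4.78

β = Cov / Var = 0.0322 / 0.0256 = 1.2578
E[R] = Rf + β(Rm − Rf) = 5.3% + 1.2578 × (11.2% − 5.3%) = 12.7210%
α = Rp − E[R] = 17.5% − 12.7210% = 4.7790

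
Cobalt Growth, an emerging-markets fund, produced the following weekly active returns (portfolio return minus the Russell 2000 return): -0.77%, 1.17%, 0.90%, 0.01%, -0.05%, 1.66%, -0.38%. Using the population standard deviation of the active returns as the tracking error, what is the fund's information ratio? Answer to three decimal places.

r̄ = (-0.77 + 1.17 + 0.9 + 0.01 − 0.05 + 1.66 − 0.38) / 7 = 0.3629%
Σ(r − r̄)² = (-0.77 − 0.3629)² + (1.17 − 0.3629)² + (0.9 − 0.3629)² + … = 4.7527
σ = √[4.7527 / 7] = 0.8240%
IR = r̄ / tracking error = 0.3629 / 0.8240 = 0.4404

0.440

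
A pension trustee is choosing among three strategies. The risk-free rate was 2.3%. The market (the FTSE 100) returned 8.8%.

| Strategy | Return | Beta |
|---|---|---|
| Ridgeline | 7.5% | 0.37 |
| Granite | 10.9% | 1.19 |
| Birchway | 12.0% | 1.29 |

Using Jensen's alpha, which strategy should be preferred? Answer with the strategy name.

Ridgeline: α = 7.5% − [2.3% + 0.37 × (8.8% − 2.3%)] = 2.795
Granite: α = 10.9% − [2.3% + 1.19 × (8.8% − 2.3%)] = 0.865
Birchway: α = 12.0% − [2.3% + 1.29 × (8.8% − 2.3%)] = 1.315
Highest: Ridgeline (2.795).

Ridgeline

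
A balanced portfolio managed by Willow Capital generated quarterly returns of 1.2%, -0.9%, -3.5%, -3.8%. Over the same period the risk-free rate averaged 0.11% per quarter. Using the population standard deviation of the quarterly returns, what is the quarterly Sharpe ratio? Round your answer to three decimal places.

r̄ = (1.2 − 0.9 − 3.5 − 3.8) / 4 = -1.7500%
Population std dev = √[16.6900 / 4] = 2.0427%
Sharpe = (r̄ − rf) / σ = (-1.7500 − 0.11) / 2.0427 = -1.8600 / 2.0427 = -0.9106

-0.911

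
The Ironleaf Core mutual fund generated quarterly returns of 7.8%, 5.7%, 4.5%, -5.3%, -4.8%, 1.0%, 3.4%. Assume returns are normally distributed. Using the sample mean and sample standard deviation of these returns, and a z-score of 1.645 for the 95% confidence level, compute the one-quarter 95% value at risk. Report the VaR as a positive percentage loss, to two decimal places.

6.62

r̄ = (7.8 + 5.7 + 4.5 − 5.3 − 4.8 + 1 + 3.4) / 7 = 1.7571%
Sample σ = √[Σ(r − r̄)² / 6] = √[155.6571 / 6] = √25.9429 = 5.0934%
VaR = −(r̄ − z·σ) = −(1.7571 − 1.645 × 5.0934) = −(-6.6215) = 6.6215%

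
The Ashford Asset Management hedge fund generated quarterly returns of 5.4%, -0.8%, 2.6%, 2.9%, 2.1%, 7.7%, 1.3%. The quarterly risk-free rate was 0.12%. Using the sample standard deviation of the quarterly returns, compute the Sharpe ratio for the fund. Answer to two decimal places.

Mean return r̄ = 21.20 / 7 = 3.0286%
Sample std dev = √[46.1543 / 6] = 2.7735%
Sharpe = (r̄ − rf) / σ = (3.0286 − 0.12) / 2.7735 = 2.9086 / 2.7735 = 1.0487

1.05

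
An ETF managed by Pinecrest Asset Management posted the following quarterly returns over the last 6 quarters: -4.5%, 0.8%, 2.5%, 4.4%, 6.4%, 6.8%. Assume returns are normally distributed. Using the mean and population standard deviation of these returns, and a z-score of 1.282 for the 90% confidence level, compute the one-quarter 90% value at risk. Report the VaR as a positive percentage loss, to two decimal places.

2.20

Mean return μ = 16.40 / 6 = 2.7333%
Population σ = √[Σ(r − μ)² / 6] = √[88.8733 / 6] = √14.8122 = 3.8487%
VaR = −(μ − z·σ) = −(2.7333 − 1.282 × 3.8487) = −(-2.2007) = 2.2007%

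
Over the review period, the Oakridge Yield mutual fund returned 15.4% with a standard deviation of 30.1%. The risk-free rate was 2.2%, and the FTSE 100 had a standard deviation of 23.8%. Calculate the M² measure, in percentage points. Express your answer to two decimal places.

Sharpe = (Rp − Rf) / σp = (15.4% − 2.2%) / 30.1% = 0.4385
M² = Rf + Sharpe × σm = 2.2% + 0.4385 × 23.8% = 12.6363%

12.64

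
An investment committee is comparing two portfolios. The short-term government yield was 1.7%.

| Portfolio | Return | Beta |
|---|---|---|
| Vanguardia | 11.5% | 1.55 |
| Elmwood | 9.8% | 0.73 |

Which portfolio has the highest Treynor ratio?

Vanguardia: Treynor = (11.5% − 1.7%) / 1.55 = 6.323
Elmwood: Treynor = (9.8% − 1.7%) / 0.73 = 11.096
Highest: Elmwood (11.096).

Elmwood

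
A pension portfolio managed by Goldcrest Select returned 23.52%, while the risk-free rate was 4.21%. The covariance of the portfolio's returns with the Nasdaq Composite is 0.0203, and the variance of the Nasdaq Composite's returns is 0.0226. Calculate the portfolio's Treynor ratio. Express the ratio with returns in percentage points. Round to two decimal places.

β = Cov / Var = 0.0203 / 0.0226 = 0.8982
Treynor = (Rp − Rf) / β = (23.52% − 4.21%) / 0.8982 = 19.31 / 0.8982 = 21.4986

21.50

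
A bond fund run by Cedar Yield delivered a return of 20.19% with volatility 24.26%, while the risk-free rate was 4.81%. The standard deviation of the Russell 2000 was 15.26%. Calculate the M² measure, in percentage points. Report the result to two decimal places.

Sharpe = (Rp − Rf) / σp = (20.19% − 4.81%) / 24.26% = 0.6340
M² = Rf + Sharpe × σm = 4.81% + 0.6340 × 15.26% = 14.4848%

14.48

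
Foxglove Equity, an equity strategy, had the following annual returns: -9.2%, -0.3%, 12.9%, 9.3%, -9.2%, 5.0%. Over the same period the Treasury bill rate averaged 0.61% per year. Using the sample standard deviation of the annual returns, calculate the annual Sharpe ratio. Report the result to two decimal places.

0.09

r̄ = (-9.2 − 0.3 + 12.9 + 9.3 − 9.2 + 5) / 6 = 1.4167%
Σ(r − r̄)² = (-9.2 − 1.4167)² + (-0.3 − 1.4167)² + (12.9 − 1.4167)² + … = 435.2283
sample σ = √(435.2283 / 5) = √87.0457 = 9.3298%
Sharpe = (r̄ − rf) / σ = (1.4167 − 0.61) / 9.3298 = 0.8067 / 9.3298 = 0.0865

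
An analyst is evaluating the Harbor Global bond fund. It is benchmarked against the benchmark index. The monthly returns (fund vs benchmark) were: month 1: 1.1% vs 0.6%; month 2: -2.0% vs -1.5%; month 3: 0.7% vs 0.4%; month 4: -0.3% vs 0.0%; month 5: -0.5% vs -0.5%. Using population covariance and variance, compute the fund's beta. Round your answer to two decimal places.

1.41

r̄p = -0.2000%,  r̄m = -0.2000%
Cov = Σ(rp − r̄p)(rm − r̄m) / 5 = 0.7980
Var(rm) = Σ(rm − r̄m)² / 5 = 0.5640
β = Cov / Var = 0.7980 / 0.5640 = 1.4149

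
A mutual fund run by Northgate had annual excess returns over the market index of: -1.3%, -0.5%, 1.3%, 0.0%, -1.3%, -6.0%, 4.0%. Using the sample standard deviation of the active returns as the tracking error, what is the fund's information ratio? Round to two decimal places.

-0.18

r̄ = (-1.3 − 0.5 + 1.3 + 0 − 1.3 − 6 + 4) / 7 = -3.80 / 7 = -0.5429%
Σ(r − r̄)² = (-1.3 − (-0.5429))² + (-0.5 − (-0.5429))² + (1.3 − (-0.5429))² + … = 55.2571
sample σ = √(55.2571 / 6) = √9.2095 = 3.0347%
IR = r̄ / tracking error = -0.5429 / 3.0347 = -0.1789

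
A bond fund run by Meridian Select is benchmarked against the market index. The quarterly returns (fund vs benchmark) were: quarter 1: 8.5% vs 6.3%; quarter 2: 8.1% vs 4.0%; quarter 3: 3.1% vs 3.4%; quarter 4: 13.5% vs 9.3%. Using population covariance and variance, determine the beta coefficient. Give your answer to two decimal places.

1.45

r̄p = 8.3000%,  r̄m = 5.7500%
Cov = Σ(rp − r̄p)(rm − r̄m) / 4 = 7.7850
Var(rm) = Σ(rm − r̄m)² / 4 = 5.3725
β = Cov / Var = 7.7850 / 5.3725 = 1.4490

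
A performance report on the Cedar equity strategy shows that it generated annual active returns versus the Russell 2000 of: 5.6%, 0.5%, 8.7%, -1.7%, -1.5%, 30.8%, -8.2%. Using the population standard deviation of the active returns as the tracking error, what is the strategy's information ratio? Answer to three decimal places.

0.417

Mean return r̄ = 34.20 / 7 = 4.8857%
Σ(r − r̄)² = (5.6 − 4.8857)² + (0.5 − 4.8857)² + … = 961.2286
σ = √[961.2286 / 7] = 11.7183%
IR = r̄ / tracking error = 4.8857 / 11.7183 = 0.4169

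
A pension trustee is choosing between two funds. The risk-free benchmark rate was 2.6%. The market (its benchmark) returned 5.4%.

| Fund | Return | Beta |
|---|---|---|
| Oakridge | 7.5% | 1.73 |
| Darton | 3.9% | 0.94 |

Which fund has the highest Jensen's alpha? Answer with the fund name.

Oakridge

Oakridge: α = 7.5% − [2.6% + 1.73 × (5.4% − 2.6%)] = 0.056
Darton: α = 3.9% − [2.6% + 0.94 × (5.4% − 2.6%)] = -1.332
Highest: Oakridge (0.056).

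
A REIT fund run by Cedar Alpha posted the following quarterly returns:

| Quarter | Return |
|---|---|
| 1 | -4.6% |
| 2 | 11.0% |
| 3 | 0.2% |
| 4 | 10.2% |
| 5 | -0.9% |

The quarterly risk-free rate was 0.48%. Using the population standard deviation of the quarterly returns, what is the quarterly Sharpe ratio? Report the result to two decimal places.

0.43

r̄ = (-4.6 + 11 + 0.2 + 10.2 − 0.9) / 5 = 3.1800%
Σ(r − r̄)² = (-4.6 − 3.1800)² + (11 − 3.1800)² + … = 196.4880
σ = √[196.4880 / 5] = 6.2688%
Sharpe = (r̄ − rf) / σ = (3.1800 − 0.48) / 6.2688 = 2.7000 / 6.2688 = 0.4307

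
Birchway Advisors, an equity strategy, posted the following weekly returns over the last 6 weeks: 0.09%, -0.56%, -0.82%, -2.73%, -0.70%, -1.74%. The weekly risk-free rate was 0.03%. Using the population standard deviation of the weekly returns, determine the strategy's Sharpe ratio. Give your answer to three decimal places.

Mean return r̄ = -6.460 / 6 = -1.0767%
Population σ = √[Σ(r − r̄)² / 6] = √[5.0093 / 6] = √0.8349 = 0.9137%
Sharpe = (r̄ − rf) / σ = (-1.0767 − 0.03) / 0.9137 = -1.1067 / 0.9137 = -1.2112

-1.211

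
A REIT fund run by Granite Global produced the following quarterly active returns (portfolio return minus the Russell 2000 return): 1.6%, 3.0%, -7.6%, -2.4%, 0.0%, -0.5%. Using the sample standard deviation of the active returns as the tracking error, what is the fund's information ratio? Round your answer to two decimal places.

-0.26

r̄ = (1.6 + 3 − 7.6 − 2.4 + 0 − 0.5) / 6 = -0.9833%
Σ(r − r̄)² = (1.6 − (-0.9833))² + (3 − (-0.9833))² + … = 69.5283
σ = √[69.5283 / 5] = 3.7290%
IR = r̄ / tracking error = -0.9833 / 3.7290 = -0.2637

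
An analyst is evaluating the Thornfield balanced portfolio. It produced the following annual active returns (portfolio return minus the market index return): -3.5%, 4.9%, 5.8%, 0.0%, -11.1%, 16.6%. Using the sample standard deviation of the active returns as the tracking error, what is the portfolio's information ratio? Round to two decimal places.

0.23

r̄ = (-3.5 + 4.9 + 5.8 + 0 − 11.1 + 16.6) / 6 = 2.1167%
Σ(r − r̄)² = 441.7883; sample σ = √(441.7883/5) = 9.3999%
IR = r̄ / tracking error = 2.1167 / 9.3999 = 0.2252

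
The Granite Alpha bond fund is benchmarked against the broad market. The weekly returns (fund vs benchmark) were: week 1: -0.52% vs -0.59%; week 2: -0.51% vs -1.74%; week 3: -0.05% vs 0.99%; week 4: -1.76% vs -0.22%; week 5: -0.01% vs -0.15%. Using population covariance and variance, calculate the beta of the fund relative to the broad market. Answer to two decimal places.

0.15

r̄p = -0.5700%,  r̄m = -0.3420%
Cov = Σ(rp − r̄p)(rm − r̄m) / 5 = 0.1117
Var(rm) = Σ(rm − r̄m)² / 5 = 0.7684
β = Cov / Var = 0.1117 / 0.7684 = 0.1454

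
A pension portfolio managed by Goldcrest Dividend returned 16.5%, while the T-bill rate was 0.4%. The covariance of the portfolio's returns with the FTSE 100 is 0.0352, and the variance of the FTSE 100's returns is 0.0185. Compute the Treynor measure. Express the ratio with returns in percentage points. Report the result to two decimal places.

β = Cov / Var = 0.0352 / 0.0185 = 1.9027
Treynor = (Rp − Rf) / β = (16.5% − 0.4%) / 1.9027 = 16.10 / 1.9027 = 8.4617

8.46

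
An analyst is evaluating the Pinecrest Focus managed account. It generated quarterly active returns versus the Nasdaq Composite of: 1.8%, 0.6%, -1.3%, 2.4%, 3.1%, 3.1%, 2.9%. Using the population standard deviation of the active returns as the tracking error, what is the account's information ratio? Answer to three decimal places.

1.191

r̄ = (1.8 + 0.6 − 1.3 + 2.4 + 3.1 + 3.1 + 2.9) / 7 = 1.8000%
Population std dev = √[16.0000 / 7] = 1.5119%
IR = r̄ / tracking error = 1.8000 / 1.5119 = 1.1906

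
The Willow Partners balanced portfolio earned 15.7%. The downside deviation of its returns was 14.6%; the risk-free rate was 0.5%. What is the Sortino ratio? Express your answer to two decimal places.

1.04

Sortino = (Rp − Rf) / σd = (15.7% − 0.5%) / 14.6% = 15.20% / 14.6% = 1.0411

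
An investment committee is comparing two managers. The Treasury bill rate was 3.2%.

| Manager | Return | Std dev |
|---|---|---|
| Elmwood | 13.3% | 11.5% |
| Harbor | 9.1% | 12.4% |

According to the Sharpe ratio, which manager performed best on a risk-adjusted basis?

Elmwood

Elmwood: Sharpe ratio = (13.3% − 3.2%) / 11.5% = 0.878
Harbor: Sharpe ratio = (9.1% − 3.2%) / 12.4% = 0.476
Highest: Elmwood (0.878).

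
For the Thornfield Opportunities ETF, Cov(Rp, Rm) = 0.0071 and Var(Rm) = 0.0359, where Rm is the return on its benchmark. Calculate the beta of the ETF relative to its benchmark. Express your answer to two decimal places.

β = Cov(Rp, Rm) / Var(Rm) = 0.0071 / 0.0359 = 0.1978

0.20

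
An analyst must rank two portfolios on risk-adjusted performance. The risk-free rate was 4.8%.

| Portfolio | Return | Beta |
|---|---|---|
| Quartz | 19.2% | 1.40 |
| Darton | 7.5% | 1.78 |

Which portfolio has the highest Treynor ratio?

Quartz: Treynor = (19.2% − 4.8%) / 1.40 = 10.286
Darton: Treynor = (7.5% − 4.8%) / 1.78 = 1.517
Highest: Quartz (10.286).

Quartz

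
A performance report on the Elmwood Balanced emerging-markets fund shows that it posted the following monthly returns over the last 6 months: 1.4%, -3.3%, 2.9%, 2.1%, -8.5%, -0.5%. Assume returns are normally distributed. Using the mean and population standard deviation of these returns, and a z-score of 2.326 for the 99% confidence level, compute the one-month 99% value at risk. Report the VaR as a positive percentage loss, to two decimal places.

Mean return r̄ = -5.90 / 6 = -0.9833%
Σ(r − r̄)² = 92.3683; population σ = √(92.3683/6) = 3.9236%
VaR = −(r̄ − z·σ) = −(-0.9833 − 2.326 × 3.9236) = −(-10.1096) = 10.1096%

10.11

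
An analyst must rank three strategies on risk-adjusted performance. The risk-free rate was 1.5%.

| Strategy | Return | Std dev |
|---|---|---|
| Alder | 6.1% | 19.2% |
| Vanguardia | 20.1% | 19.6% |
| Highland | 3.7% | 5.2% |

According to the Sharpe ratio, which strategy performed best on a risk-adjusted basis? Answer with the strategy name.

Vanguardia

Alder: Sharpe ratio = (6.1% − 1.5%) / 19.2% = 0.240
Vanguardia: Sharpe ratio = (20.1% − 1.5%) / 19.6% = 0.949
Highland: Sharpe ratio = (3.7% − 1.5%) / 5.2% = 0.423
Highest: Vanguardia (0.949).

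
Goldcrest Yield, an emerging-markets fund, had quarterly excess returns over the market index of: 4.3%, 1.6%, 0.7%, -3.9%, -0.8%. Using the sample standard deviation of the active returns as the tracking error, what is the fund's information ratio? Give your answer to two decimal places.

0.13

r̄ = (4.3 + 1.6 + 0.7 − 3.9 − 0.8) / 5 = 1.90 / 5 = 0.3800%
Sample std dev = √[36.6680 / 4] = 3.0277%
IR = r̄ / tracking error = 0.3800 / 3.0277 = 0.1255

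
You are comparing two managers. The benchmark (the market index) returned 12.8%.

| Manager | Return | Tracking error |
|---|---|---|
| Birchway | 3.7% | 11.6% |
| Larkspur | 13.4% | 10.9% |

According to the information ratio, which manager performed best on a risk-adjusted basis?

Birchway: IR = (3.7% − 12.8%) / 11.6% = -0.784
Larkspur: IR = (13.4% − 12.8%) / 10.9% = 0.055
Highest: Larkspur (0.055).

Larkspur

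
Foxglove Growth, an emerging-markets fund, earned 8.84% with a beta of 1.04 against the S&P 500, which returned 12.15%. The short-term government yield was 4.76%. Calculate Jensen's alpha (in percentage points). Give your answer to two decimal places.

-3.61

CAPM expected return = Rf + β(Rm − Rf) = 4.76% + 1.04 × (12.15% − 4.76%) = 4.76 + 1.04 × 7.39 = 12.4456%
Jensen's α = Rp − E[R] = 8.84% − 12.4456% = -3.6056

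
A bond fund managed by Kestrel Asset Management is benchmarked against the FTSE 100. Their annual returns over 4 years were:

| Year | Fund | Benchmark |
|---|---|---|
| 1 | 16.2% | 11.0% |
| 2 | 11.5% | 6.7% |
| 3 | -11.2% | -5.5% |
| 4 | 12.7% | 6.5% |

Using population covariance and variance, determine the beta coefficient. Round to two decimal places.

1.74

r̄p = 7.3000%,  r̄m = 4.6750%
Cov = Σ(rp − r̄p)(rm − r̄m) / 4 = 65.7225
Var(rm) = Σ(rm − r̄m)² / 4 = 37.7419
β = Cov / Var = 65.7225 / 37.7419 = 1.7414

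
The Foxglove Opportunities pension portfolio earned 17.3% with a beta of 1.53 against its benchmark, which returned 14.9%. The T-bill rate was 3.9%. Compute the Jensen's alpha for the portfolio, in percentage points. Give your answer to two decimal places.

-3.43

CAPM expected return = Rf + β(Rm − Rf) = 3.9% + 1.53 × (14.9% − 3.9%) = 3.9 + 1.53 × 11.00 = 20.7300%
Jensen's α = Rp − E[R] = 17.3% − 20.7300% = -3.4300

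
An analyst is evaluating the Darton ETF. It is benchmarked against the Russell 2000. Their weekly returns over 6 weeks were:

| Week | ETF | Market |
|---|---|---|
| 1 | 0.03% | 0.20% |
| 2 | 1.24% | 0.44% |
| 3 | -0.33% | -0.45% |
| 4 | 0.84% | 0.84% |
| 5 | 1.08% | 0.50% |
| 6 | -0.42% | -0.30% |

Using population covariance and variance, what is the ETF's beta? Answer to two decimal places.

1.28

r̄p = 0.4067%,  r̄m = 0.2050%
Cov = Σ(rp − r̄p)(rm − r̄m) / 6 = 0.2619
Var(rm) = Σ(rm − r̄m)² / 6 = 0.2049
β = Cov / Var = 0.2619 / 0.2049 = 1.2782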